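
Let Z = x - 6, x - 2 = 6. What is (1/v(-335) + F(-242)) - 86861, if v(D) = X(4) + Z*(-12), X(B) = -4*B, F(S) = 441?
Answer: -3456801/40 ≈ -86420.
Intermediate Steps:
x = 8 (x = 2 + 6 = 8)
Z = 2 (Z = 8 - 6 = 2)
v(D) = -40 (v(D) = -4*4 + 2*(-12) = -16 - 24 = -40)
(1/v(-335) + F(-242)) - 86861 = (1/(-40) + 441) - 86861 = (-1/40 + 441) - 86861 = 17639/40 - 86861 = -3456801/40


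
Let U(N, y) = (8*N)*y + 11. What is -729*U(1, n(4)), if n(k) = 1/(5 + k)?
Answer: -8667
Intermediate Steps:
U(N, y) = 11 + 8*N*y (U(N, y) = 8*N*y + 11 = 11 + 8*N*y)
-729*U(1, n(4)) = -729*(11 + 8*1/(5 + 4)) = -729*(11 + 8*1/9) = -729*(11 + 8*1*(1/9)) = -729*(11 + 8/9) = -729*107/9 = -8667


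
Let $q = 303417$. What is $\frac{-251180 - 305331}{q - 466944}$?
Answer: $\frac{556511}{163527} \approx 3.4032$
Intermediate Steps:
$\frac{-251180 - 305331}{q - 466944} = \frac{-251180 - 305331}{303417 - 466944} = - \frac{556511}{-163527} = \left(-556511\right) \left(- \frac{1}{163527}\right) = \frac{556511}{163527}$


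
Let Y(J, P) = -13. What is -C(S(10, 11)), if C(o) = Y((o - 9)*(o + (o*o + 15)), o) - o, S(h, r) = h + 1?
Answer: 24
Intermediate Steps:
S(h, r) = 1 + h
C(o) = -13 - o
-C(S(10, 11)) = -(-13 - (1 + 10)) = -(-13 - 1*11) = -(-13 - 11) = -1*(-24) = 24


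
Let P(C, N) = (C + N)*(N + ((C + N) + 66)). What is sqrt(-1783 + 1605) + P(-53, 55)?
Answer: 246 + I*sqrt(178) ≈ 246.0 + 13.342*I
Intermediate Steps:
P(C, N) = (C + N)*(66 + C + 2*N) (P(C, N) = (C + N)*(N + (66 + C + N)) = (C + N)*(66 + C + 2*N))
sqrt(-1783 + 1605) + P(-53, 55) = sqrt(-1783 + 1605) + ((-53)**2 + 2*55**2 + 66*(-53) + 66*55 + 3*(-53)*55) = sqrt(-178) + (2809 + 2*3025 - 3498 + 3630 - 8745) = I*sqrt(178) + (2809 + 6050 - 3498 + 3630 - 8745) = I*sqrt(178) + 246 = 246 + I*sqrt(178)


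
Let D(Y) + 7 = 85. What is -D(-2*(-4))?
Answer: -78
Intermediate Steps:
D(Y) = 78 (D(Y) = -7 + 85 = 78)
-D(-2*(-4)) = -1*78 = -78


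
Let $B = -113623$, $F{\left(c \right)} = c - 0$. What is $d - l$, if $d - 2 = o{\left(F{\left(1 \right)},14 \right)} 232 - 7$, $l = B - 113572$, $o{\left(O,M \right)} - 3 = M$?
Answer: $231134$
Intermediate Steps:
$F{\left(c \right)} = c$ ($F{\left(c \right)} = c + 0 = c$)
$o{\left(O,M \right)} = 3 + M$
$l = -227195$ ($l = -113623 - 113572 = -227195$)
$d = 3939$ ($d = 2 - \left(7 - \left(3 + 14\right) 232\right) = 2 + \left(17 \cdot 232 - 7\right) = 2 + \left(3944 - 7\right) = 2 + 3937 = 3939$)
$d - l = 3939 - -227195 = 3939 + 227195 = 231134$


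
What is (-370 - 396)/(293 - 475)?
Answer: 383/91 ≈ 4.2088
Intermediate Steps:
(-370 - 396)/(293 - 475) = -766/(-182) = -766*(-1/182) = 383/91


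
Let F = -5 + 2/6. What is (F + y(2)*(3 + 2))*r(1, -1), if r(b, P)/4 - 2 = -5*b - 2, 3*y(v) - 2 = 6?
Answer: -520/3 ≈ -173.33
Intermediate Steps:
y(v) = 8/3 (y(v) = ⅔ + (⅓)*6 = ⅔ + 2 = 8/3)
r(b, P) = -20*b (r(b, P) = 8 + 4*(-5*b - 2) = 8 + 4*(-2 - 5*b) = 8 + (-8 - 20*b) = -20*b)
F = -14/3 (F = -5 + 2*(⅙) = -5 + ⅓ = -14/3 ≈ -4.6667)
(F + y(2)*(3 + 2))*r(1, -1) = (-14/3 + 8*(3 + 2)/3)*(-20*1) = (-14/3 + (8/3)*5)*(-20) = (-14/3 + 40/3)*(-20) = (26/3)*(-20) = -520/3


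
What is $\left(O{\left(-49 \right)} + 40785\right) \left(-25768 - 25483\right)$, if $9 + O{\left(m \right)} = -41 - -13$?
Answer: $-2088375748$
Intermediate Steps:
$O{\left(m \right)} = -37$ ($O{\left(m \right)} = -9 - 28 = -37$)
$\left(O{\left(-49 \right)} + 40785\right) \left(-25768 - 25483\right) = \left(-37 + 40785\right) \left(-25768 - 25483\right) = 40748 \left(-51251\right) = -2088375748$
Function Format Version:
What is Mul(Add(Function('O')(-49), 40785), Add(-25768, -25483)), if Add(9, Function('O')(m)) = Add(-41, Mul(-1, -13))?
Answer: -2088375748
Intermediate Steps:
Function('O')(m) = -37 (Function('O')(m) = Add(-9, Add(-41, Mul(-1, -13))) = Add(-9, Add(-41, 13)) = Add(-9, -28) = -37)
Mul(Add(Function('O')(-49), 40785), Add(-25768, -25483)) = Mul(Add(-37, 40785), Add(-25768, -25483)) = Mul(40748, -51251) = -2088375748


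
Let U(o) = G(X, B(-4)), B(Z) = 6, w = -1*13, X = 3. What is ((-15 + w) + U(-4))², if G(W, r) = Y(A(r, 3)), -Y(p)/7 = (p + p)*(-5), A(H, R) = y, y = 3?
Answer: 33124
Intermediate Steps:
w = -13
A(H, R) = 3
Y(p) = 70*p (Y(p) = -7*(p + p)*(-5) = -7*2*p*(-5) = -(-70)*p = 70*p)
G(W, r) = 210 (G(W, r) = 70*3 = 210)
U(o) = 210
((-15 + w) + U(-4))² = ((-15 - 13) + 210)² = (-28 + 210)² = 182² = 33124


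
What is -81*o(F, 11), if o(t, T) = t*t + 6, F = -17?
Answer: -23895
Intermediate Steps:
o(t, T) = 6 + t² (o(t, T) = t² + 6 = 6 + t²)
-81*o(F, 11) = -81*(6 + (-17)²) = -81*(6 + 289) = -81*295 = -23895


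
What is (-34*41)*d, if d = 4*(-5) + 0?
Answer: 27880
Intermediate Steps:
d = -20 (d = -20 + 0 = -20)
(-34*41)*d = -34*41*(-20) = -1394*(-20) = 27880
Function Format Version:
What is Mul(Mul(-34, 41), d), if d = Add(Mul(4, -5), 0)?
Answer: 27880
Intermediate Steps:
d = -20 (d = Add(-20, 0) = -20)
Mul(Mul(-34, 41), d) = Mul(Mul(-34, 41), -20) = Mul(-1394, -20) = 27880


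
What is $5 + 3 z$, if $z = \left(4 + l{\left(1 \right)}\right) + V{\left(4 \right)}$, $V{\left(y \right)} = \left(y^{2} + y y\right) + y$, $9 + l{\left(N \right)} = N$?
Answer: $101$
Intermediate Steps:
$l{\left(N \right)} = -9 + N$
$V{\left(y \right)} = y + 2 y^{2}$ ($V{\left(y \right)} = \left(y^{2} + y^{2}\right) + y = 2 y^{2} + y = y + 2 y^{2}$)
$z = 32$ ($z = \left(4 + \left(-9 + 1\right)\right) + 4 \left(1 + 2 \cdot 4\right) = \left(4 - 8\right) + 4 \left(1 + 8\right) = -4 + 4 \cdot 9 = -4 + 36 = 32$)
$5 + 3 z = 5 + 3 \cdot 32 = 5 + 96 = 101$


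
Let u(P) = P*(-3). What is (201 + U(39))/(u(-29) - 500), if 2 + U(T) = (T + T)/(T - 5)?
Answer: -58/119 ≈ -0.48739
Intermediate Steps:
U(T) = -2 + 2*T/(-5 + T) (U(T) = -2 + (T + T)/(T - 5) = -2 + (2*T)/(-5 + T) = -2 + 2*T/(-5 + T))
u(P) = -3*P
(201 + U(39))/(u(-29) - 500) = (201 + 10/(-5 + 39))/(-3*(-29) - 500) = (201 + 10/34)/(87 - 500) = (201 + 10*(1/34))/(-413) = (201 + 5/17)*(-1/413) = (3422/17)*(-1/413) = -58/119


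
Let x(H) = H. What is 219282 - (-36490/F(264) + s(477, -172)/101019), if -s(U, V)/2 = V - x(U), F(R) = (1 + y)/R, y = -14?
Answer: -685180982060/1313247 ≈ -5.2175e+5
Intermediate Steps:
F(R) = -13/R (F(R) = (1 - 14)/R = -13/R)
s(U, V) = -2*V + 2*U (s(U, V) = -2*(V - U) = -2*V + 2*U)
219282 - (-36490/F(264) + s(477, -172)/101019) = 219282 - (-36490/((-13/264)) + (-2*(-172) + 2*477)/101019) = 219282 - (-36490/((-13*1/264)) + (344 + 954)*(1/101019)) = 219282 - (-36490/(-13/264) + 1298*(1/101019)) = 219282 - (-36490*(-264/13) + 1298/101019) = 219282 - (9633360/13 + 1298/101019) = 219282 - 1*973152410714/1313247 = 219282 - 973152410714/1313247 = -685180982060/1313247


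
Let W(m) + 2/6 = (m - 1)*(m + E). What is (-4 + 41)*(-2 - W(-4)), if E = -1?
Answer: -2960/3 ≈ -986.67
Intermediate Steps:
W(m) = -⅓ + (-1 + m)² (W(m) = -⅓ + (m - 1)*(m - 1) = -⅓ + (-1 + m)*(-1 + m) = -⅓ + (-1 + m)²)
(-4 + 41)*(-2 - W(-4)) = (-4 + 41)*(-2 - (⅔ + (-4)² - 2*(-4))) = 37*(-2 - (⅔ + 16 + 8)) = 37*(-2 - 1*74/3) = 37*(-2 - 74/3) = 37*(-80/3) = -2960/3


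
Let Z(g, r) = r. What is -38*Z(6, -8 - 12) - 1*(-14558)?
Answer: 15318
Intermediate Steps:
-38*Z(6, -8 - 12) - 1*(-14558) = -38*(-8 - 12) - 1*(-14558) = -38*(-20) + 14558 = 760 + 14558 = 15318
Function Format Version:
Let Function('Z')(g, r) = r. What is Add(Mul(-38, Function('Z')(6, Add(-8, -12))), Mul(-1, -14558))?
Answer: 15318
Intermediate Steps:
Add(Mul(-38, Function('Z')(6, Add(-8, -12))), Mul(-1, -14558)) = Add(Mul(-38, Add(-8, -12)), Mul(-1, -14558)) = Add(Mul(-38, -20), 14558) = Add(760, 14558) = 15318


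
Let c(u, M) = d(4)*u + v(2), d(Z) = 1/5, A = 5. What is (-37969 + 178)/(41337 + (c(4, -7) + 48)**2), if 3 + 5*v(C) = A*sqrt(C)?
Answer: -257818704975/297870721234 + 1138453875*sqrt(2)/595741442468 ≈ -0.86284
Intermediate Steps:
v(C) = -3/5 + sqrt(C) (v(C) = -3/5 + (5*sqrt(C))/5 = -3/5 + sqrt(C))
d(Z) = 1/5
c(u, M) = -3/5 + sqrt(2) + u/5 (c(u, M) = u/5 + (-3/5 + sqrt(2)) = -3/5 + sqrt(2) + u/5)
(-37969 + 178)/(41337 + (c(4, -7) + 48)**2) = (-37969 + 178)/(41337 + ((-3/5 + sqrt(2) + (1/5)*4) + 48)**2) = -37791/(41337 + ((-3/5 + sqrt(2) + 4/5) + 48)**2) = -37791/(41337 + ((1/5 + sqrt(2)) + 48)**2) = -37791/(41337 + (241/5 + sqrt(2))**2)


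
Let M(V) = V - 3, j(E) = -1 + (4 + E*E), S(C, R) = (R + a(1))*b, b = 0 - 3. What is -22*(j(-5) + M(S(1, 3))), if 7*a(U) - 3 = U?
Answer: -2200/7 ≈ -314.29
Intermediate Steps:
b = -3
a(U) = 3/7 + U/7
S(C, R) = -12/7 - 3*R (S(C, R) = (R + (3/7 + (⅐)*1))*(-3) = (R + (3/7 + ⅐))*(-3) = (R + 4/7)*(-3) = (4/7 + R)*(-3) = -12/7 - 3*R)
j(E) = 3 + E² (j(E) = -1 + (4 + E²) = 3 + E²)
M(V) = -3 + V
-22*(j(-5) + M(S(1, 3))) = -22*((3 + (-5)²) + (-3 + (-12/7 - 3*3))) = -22*((3 + 25) + (-3 + (-12/7 - 9))) = -22*(28 + (-3 - 75/7)) = -22*(28 - 96/7) = -22*100/7 = -2200/7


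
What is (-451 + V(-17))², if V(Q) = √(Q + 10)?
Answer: (451 - I*√7)² ≈ 2.0339e+5 - 2386.0*I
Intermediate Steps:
V(Q) = √(10 + Q)
(-451 + V(-17))² = (-451 + √(10 - 17))² = (-451 + √(-7))² = (-451 + I*√7)²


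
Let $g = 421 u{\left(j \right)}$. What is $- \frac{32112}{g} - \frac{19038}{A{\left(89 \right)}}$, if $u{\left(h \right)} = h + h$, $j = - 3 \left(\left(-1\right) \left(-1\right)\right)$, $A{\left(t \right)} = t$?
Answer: $- \frac{7538670}{37469} \approx -201.2$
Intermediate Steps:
$j = -3$ ($j = \left(-3\right) 1 = -3$)
$u{\left(h \right)} = 2 h$
$g = -2526$ ($g = 421 \cdot 2 \left(-3\right) = 421 \left(-6\right) = -2526$)
$- \frac{32112}{g} - \frac{19038}{A{\left(89 \right)}} = - \frac{32112}{-2526} - \frac{19038}{89} = \left(-32112\right) \left(- \frac{1}{2526}\right) - \frac{19038}{89} = \frac{5352}{421} - \frac{19038}{89} = - \frac{7538670}{37469}$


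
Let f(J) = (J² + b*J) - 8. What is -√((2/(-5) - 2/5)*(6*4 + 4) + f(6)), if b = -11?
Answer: -I*√1510/5 ≈ -7.7717*I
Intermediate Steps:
f(J) = -8 + J² - 11*J (f(J) = (J² - 11*J) - 8 = -8 + J² - 11*J)
-√((2/(-5) - 2/5)*(6*4 + 4) + f(6)) = -√((2/(-5) - 2/5)*(6*4 + 4) + (-8 + 6² - 11*6)) = -√((2*(-⅕) - 2*⅕)*(24 + 4) + (-8 + 36 - 66)) = -√((-⅖ - ⅖)*28 - 38) = -√(-⅘*28 - 38) = -√(-112/5 - 38) = -√(-302/5) = -I*√1510/5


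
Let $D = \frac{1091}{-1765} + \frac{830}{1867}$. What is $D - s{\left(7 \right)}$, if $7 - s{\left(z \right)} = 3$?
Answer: $- \frac{13752967}{3295255} \approx -4.1736$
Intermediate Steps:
$s{\left(z \right)} = 4$ ($s{\left(z \right)} = 7 - 3 = 4$)
$D = - \frac{571947}{3295255}$ ($D = 1091 \left(- \frac{1}{1765}\right) + 830 \cdot \frac{1}{1867} = - \frac{1091}{1765} + \frac{830}{1867} = - \frac{571947}{3295255} \approx -0.17357$)
$D - s{\left(7 \right)} = - \frac{571947}{3295255} - 4 = - \frac{13752967}{3295255}$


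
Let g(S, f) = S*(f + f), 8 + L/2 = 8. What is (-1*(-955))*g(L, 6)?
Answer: 0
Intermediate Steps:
L = 0 (L = -16 + 2*8 = -16 + 16 = 0)
g(S, f) = 2*S*f (g(S, f) = S*(2*f) = 2*S*f)
(-1*(-955))*g(L, 6) = (-1*(-955))*(2*0*6) = 955*0 = 0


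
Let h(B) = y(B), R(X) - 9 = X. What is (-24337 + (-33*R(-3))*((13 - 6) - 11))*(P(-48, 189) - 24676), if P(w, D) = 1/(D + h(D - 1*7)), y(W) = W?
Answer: 215549648275/371 ≈ 5.8100e+8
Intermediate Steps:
R(X) = 9 + X
h(B) = B
P(w, D) = 1/(-7 + 2*D) (P(w, D) = 1/(D + (D - 1*7)) = 1/(D + (D - 7)) = 1/(D + (-7 + D)) = 1/(-7 + 2*D))
(-24337 + (-33*R(-3))*((13 - 6) - 11))*(P(-48, 189) - 24676) = (-24337 + (-33*(9 - 3))*((13 - 6) - 11))*(1/(-7 + 2*189) - 24676) = (-24337 + (-33*6)*(7 - 11))*(1/(-7 + 378) - 24676) = (-24337 - 198*(-4))*(1/371 - 24676) = (-24337 + 792)*(1/371 - 24676) = -23545*(-9154795/371) = 215549648275/371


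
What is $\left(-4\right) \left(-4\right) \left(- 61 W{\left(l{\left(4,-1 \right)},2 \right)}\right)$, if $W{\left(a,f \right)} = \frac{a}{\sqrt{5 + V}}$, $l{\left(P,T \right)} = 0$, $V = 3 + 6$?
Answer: $0$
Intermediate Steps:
$V = 9$
$W{\left(a,f \right)} = \frac{a \sqrt{14}}{14}$ ($W{\left(a,f \right)} = \frac{a}{\sqrt{5 + 9}} = \frac{a}{\sqrt{14}} = a \frac{\sqrt{14}}{14} = \frac{a \sqrt{14}}{14}$)
$\left(-4\right) \left(-4\right) \left(- 61 W{\left(l{\left(4,-1 \right)},2 \right)}\right) = \left(-4\right) \left(-4\right) \left(- 61 \cdot \frac{1}{14} \cdot 0 \sqrt{14}\right) = 16 \left(\left(-61\right) 0\right) = 16 \cdot 0 = 0$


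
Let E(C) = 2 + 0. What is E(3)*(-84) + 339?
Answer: 171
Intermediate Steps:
E(C) = 2
E(3)*(-84) + 339 = 2*(-84) + 339 = -168 + 339 = 171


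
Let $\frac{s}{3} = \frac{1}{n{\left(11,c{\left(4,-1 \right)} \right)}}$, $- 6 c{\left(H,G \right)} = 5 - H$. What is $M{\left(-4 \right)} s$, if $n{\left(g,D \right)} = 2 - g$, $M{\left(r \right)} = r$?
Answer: $\frac{4}{3} \approx 1.3333$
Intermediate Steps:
$c{\left(H,G \right)} = - \frac{5}{6} + \frac{H}{6}$ ($c{\left(H,G \right)} = - \frac{5 - H}{6} = - \frac{5}{6} + \frac{H}{6}$)
$s = - \frac{1}{3}$ ($s = \frac{3}{2 - 11} = \frac{3}{-9} = 3 \left(- \frac{1}{9}\right) = - \frac{1}{3} \approx -0.33333$)
$M{\left(-4 \right)} s = \left(-4\right) \left(- \frac{1}{3}\right) = \frac{4}{3}$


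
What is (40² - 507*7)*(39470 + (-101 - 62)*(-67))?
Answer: -98212059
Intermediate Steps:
(40² - 507*7)*(39470 + (-101 - 62)*(-67)) = (1600 - 3549)*(39470 - 163*(-67)) = -1949*(39470 + 10921) = -1949*50391 = -98212059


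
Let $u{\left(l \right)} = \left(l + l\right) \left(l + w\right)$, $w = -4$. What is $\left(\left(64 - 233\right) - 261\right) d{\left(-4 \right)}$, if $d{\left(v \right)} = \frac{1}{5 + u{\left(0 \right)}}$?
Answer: $-86$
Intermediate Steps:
$u{\left(l \right)} = 2 l \left(-4 + l\right)$ ($u{\left(l \right)} = \left(l + l\right) \left(l - 4\right) = 2 l \left(-4 + l\right)$)
$d{\left(v \right)} = \frac{1}{5}$ ($d{\left(v \right)} = \frac{1}{5 + 2 \cdot 0 \left(-4 + 0\right)} = \frac{1}{5 + 2 \cdot 0 \left(-4\right)} = \frac{1}{5 + 0} = \frac{1}{5}$)
$\left(\left(64 - 233\right) - 261\right) d{\left(-4 \right)} = \left(\left(64 - 233\right) - 261\right) \frac{1}{5} = \left(-169 - 261\right) \frac{1}{5} = \left(-430\right) \frac{1}{5} = -86$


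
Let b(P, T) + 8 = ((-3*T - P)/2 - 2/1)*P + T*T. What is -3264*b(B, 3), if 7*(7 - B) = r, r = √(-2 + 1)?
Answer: 11033952/49 - 44064*I/7 ≈ 2.2518e+5 - 6294.9*I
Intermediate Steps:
r = I (r = √(-1) = I ≈ 1.0*I)
B = 7 - I/7 ≈ 7.0 - 0.14286*I
b(P, T) = -8 + T² + P*(-2 - 3*T/2 - P/2) (b(P, T) = -8 + (((-3*T - P)/2 - 2/1)*P + T*T) = -8 + (((-P - 3*T)*(½) - 2*1)*P + T²) = -8 + (((-3*T/2 - P/2) - 2)*P + T²) = -8 + ((-2 - 3*T/2 - P/2)*P + T²) = -8 + (P*(-2 - 3*T/2 - P/2) + T²) = -8 + (T² + P*(-2 - 3*T/2 - P/2)) = -8 + T² + P*(-2 - 3*T/2 - P/2))
-3264*b(B, 3) = -3264*(-8 + 3² - 2*(7 - I/7) - (7 - I/7)²/2 - 3/2*(7 - I/7)*3) = -3264*(-8 + 9 + (-14 + 2*I/7) - (7 - I/7)²/2 + (-63/2 + 9*I/14)) = -3264*(-89/2 - (7 - I/7)²/2 + 13*I/14) = 145248 + 1632*(7 - I/7)² - 21216*I/7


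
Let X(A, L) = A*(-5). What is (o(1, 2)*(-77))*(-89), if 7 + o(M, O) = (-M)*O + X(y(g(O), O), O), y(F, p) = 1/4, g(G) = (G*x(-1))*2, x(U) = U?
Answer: -280973/4 ≈ -70243.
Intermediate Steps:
g(G) = -2*G (g(G) = (G*(-1))*2 = -G*2 = -2*G)
y(F, p) = ¼
X(A, L) = -5*A
o(M, O) = -33/4 - M*O (o(M, O) = -7 + ((-M)*O - 5*¼) = -7 + (-M*O - 5/4) = -7 + (-5/4 - M*O) = -33/4 - M*O)
(o(1, 2)*(-77))*(-89) = ((-33/4 - 1*1*2)*(-77))*(-89) = ((-33/4 - 2)*(-77))*(-89) = -41/4*(-77)*(-89) = (3157/4)*(-89) = -280973/4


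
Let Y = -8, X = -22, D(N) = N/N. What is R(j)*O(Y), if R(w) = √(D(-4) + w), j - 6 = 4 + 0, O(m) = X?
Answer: -22*√11 ≈ -72.966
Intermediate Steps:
D(N) = 1
O(m) = -22
j = 10 (j = 6 + (4 + 0) = 6 + 4 = 10)
R(w) = √(1 + w)
R(j)*O(Y) = √(1 + 10)*(-22) = √11*(-22) = -22*√11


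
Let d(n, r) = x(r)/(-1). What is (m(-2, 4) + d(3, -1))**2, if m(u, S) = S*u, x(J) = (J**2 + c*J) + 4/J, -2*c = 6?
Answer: 64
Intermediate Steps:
c = -3 (c = -1/2*6 = -3)
x(J) = J**2 - 3*J + 4/J (x(J) = (J**2 - 3*J) + 4/J = J**2 - 3*J + 4/J)
d(n, r) = -(4 + r**2*(-3 + r))/r (d(n, r) = ((4 + r**2*(-3 + r))/r)/(-1) = ((4 + r**2*(-3 + r))/r)*(-1) = -(4 + r**2*(-3 + r))/r)
(m(-2, 4) + d(3, -1))**2 = (4*(-2) + (-4 + (-1)**2*(3 - 1*(-1)))/(-1))**2 = (-8 - (-4 + 1*(3 + 1)))**2 = (-8 - (-4 + 1*4))**2 = (-8 - (-4 + 4))**2 = (-8 - 1*0)**2 = (-8 + 0)**2 = (-8)**2 = 64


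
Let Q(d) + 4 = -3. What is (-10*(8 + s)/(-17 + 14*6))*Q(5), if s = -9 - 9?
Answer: -700/67 ≈ -10.448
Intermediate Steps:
Q(d) = -7 (Q(d) = -4 - 3 = -7)
s = -18
(-10*(8 + s)/(-17 + 14*6))*Q(5) = -10*(8 - 18)/(-17 + 14*6)*(-7) = -(-100)/(-17 + 84)*(-7) = -(-100)/67*(-7) = -10*(-10/67)*(-7) = (100/67)*(-7) = -700/67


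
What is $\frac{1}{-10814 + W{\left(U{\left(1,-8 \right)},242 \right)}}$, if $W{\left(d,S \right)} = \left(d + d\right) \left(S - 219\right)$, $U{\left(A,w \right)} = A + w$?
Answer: $- \frac{1}{11136} \approx -8.9799 \cdot 10^{-5}$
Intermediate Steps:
$W{\left(d,S \right)} = 2 d \left(-219 + S\right)$
$\frac{1}{-10814 + W{\left(U{\left(1,-8 \right)},242 \right)}} = \frac{1}{-10814 + 2 \left(1 - 8\right) \left(-219 + 242\right)} = \frac{1}{-10814 + 2 \left(-7\right) 23} = \frac{1}{-10814 - 322} = \frac{1}{-11136} = - \frac{1}{11136}$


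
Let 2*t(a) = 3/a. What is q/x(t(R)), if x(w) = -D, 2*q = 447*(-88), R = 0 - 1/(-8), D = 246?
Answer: 3278/41 ≈ 79.951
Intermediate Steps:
R = ⅛ (R = 0 - 1*(-⅛) = 0 + ⅛ = ⅛ ≈ 0.12500)
t(a) = 3/(2*a) (t(a) = (3/a)/2 = 3/(2*a))
q = -19668 (q = (447*(-88))/2 = (½)*(-39336) = -19668)
x(w) = -246 (x(w) = -1*246 = -246)
q/x(t(R)) = -19668/(-246) = -19668*(-1/246) = 3278/41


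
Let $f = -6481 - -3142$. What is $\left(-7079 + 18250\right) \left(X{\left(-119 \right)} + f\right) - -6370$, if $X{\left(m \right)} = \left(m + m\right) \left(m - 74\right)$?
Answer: $475835115$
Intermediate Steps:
$f = -3339$ ($f = -6481 + 3142 = -3339$)
$X{\left(m \right)} = 2 m \left(-74 + m\right)$
$\left(-7079 + 18250\right) \left(X{\left(-119 \right)} + f\right) - -6370 = \left(-7079 + 18250\right) \left(2 \left(-119\right) \left(-74 - 119\right) - 3339\right) - -6370 = 11171 \left(2 \left(-119\right) \left(-193\right) - 3339\right) + 6370 = 11171 \left(45934 - 3339\right) + 6370 = 11171 \cdot 42595 + 6370 = 475828745 + 6370 = 475835115$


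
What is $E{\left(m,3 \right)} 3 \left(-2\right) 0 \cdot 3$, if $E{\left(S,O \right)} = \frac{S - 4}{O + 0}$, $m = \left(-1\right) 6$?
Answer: $0$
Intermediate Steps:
$m = -6$
$E{\left(S,O \right)} = \frac{-4 + S}{O}$
$E{\left(m,3 \right)} 3 \left(-2\right) 0 \cdot 3 = \frac{-4 - 6}{3} \cdot 3 \left(-2\right) 0 \cdot 3 = \frac{1}{3} \left(-10\right) \left(\left(-6\right) 0\right) 3 = \left(- \frac{10}{3}\right) 0 \cdot 3 = 0 \cdot 3 = 0$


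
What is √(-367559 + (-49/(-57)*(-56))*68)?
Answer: I*√1204834935/57 ≈ 608.96*I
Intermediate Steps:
√(-367559 + (-49/(-57)*(-56))*68) = √(-367559 + (-49*(-1/57)*(-56))*68) = √(-367559 + ((49/57)*(-56))*68) = √(-367559 - 2744/57*68) = √(-367559 - 186592/57) = √(-21137455/57) = I*√1204834935/57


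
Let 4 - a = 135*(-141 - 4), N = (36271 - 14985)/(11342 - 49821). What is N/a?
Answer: -21286/753380341 ≈ -2.8254e-5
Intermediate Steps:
N = -21286/38479 (N = 21286/(-38479) = 21286*(-1/38479) = -21286/38479 ≈ -0.55318)
a = 19579 (a = 4 - 135*(-141 - 4) = 4 - 135*(-145) = 4 - 1*(-19575) = 4 + 19575 = 19579)
N/a = -21286/38479/19579 = -21286/38479*1/19579 = -21286/753380341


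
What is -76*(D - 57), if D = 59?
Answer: -152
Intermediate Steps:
-76*(D - 57) = -76*(59 - 57) = -76*2 = -152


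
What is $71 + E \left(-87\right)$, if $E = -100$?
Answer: $8771$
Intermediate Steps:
$71 + E \left(-87\right) = 71 - -8700 = 71 + 8700 = 8771$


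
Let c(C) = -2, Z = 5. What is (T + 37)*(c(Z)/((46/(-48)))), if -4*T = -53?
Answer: 2412/23 ≈ 104.87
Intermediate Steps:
T = 53/4 (T = -¼*(-53) = 53/4 ≈ 13.250)
(T + 37)*(c(Z)/((46/(-48)))) = (53/4 + 37)*(-2/(46/(-48))) = 201*(-2/(46*(-1/48)))/4 = 201*(-2/(-23/24))/4 = 201*(-2*(-24/23))/4 = (201/4)*(48/23) = 2412/23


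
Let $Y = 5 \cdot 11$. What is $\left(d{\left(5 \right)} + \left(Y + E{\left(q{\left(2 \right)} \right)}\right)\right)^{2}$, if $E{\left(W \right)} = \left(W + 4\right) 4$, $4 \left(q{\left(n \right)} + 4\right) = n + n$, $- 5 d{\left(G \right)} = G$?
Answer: $3364$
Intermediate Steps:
$Y = 55$
$d{\left(G \right)} = - \frac{G}{5}$
$q{\left(n \right)} = -4 + \frac{n}{2}$ ($q{\left(n \right)} = -4 + \frac{n + n}{4} = -4 + \frac{2 n}{4} = -4 + \frac{n}{2}$)
$E{\left(W \right)} = 16 + 4 W$ ($E{\left(W \right)} = \left(4 + W\right) 4 = 16 + 4 W$)
$\left(d{\left(5 \right)} + \left(Y + E{\left(q{\left(2 \right)} \right)}\right)\right)^{2} = \left(\left(- \frac{1}{5}\right) 5 + \left(55 + \left(16 + 4 \left(-4 + \frac{1}{2} \cdot 2\right)\right)\right)\right)^{2} = \left(-1 + \left(55 + \left(16 + 4 \left(-4 + 1\right)\right)\right)\right)^{2} = \left(-1 + \left(55 + \left(16 + 4 \left(-3\right)\right)\right)\right)^{2} = \left(-1 + \left(55 + \left(16 - 12\right)\right)\right)^{2} = \left(-1 + \left(55 + 4\right)\right)^{2} = \left(-1 + 59\right)^{2} = 58^{2} = 3364$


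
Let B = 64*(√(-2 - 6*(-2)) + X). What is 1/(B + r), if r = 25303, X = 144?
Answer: 34519/1191520401 - 64*√10/1191520401 ≈ 2.8801e-5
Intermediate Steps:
B = 9216 + 64*√10 (B = 64*(√(-2 - 6*(-2)) + 144) = 64*(√(-2 + 12) + 144) = 64*(√10 + 144) = 64*(144 + √10) = 9216 + 64*√10 ≈ 9418.4)
1/(B + r) = 1/((9216 + 64*√10) + 25303) = 1/(34519 + 64*√10)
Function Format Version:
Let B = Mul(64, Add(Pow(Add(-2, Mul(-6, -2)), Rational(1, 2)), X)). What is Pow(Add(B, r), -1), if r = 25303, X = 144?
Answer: Add(Rational(34519, 1191520401), Mul(Rational(-64, 1191520401), Pow(10, Rational(1, 2)))) ≈ 2.8801e-5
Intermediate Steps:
B = Add(9216, Mul(64, Pow(10, Rational(1, 2)))) (B = Mul(64, Add(Pow(Add(-2, Mul(-6, -2)), Rational(1, 2)), 144)) = Mul(64, Add(Pow(Add(-2, 12), Rational(1, 2)), 144)) = Mul(64, Add(Pow(10, Rational(1, 2)), 144)) = Mul(64, Add(144, Pow(10, Rational(1, 2)))) = Add(9216, Mul(64, Pow(10, Rational(1, 2)))) ≈ 9418.4)
Pow(Add(B, r), -1) = Pow(Add(Add(9216, Mul(64, Pow(10, Rational(1, 2)))), 25303), -1) = Pow(Add(34519, Mul(64, Pow(10, Rational(1, 2)))), -1)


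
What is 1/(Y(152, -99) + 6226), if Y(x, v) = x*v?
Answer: -1/8822 ≈ -0.00011335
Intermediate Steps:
Y(x, v) = v*x
1/(Y(152, -99) + 6226) = 1/(-99*152 + 6226) = 1/(-15048 + 6226) = 1/(-8822) = -1/8822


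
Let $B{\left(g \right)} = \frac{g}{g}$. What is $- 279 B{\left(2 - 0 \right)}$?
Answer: $-279$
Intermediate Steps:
$B{\left(g \right)} = 1$
$- 279 B{\left(2 - 0 \right)} = \left(-279\right) 1 = -279$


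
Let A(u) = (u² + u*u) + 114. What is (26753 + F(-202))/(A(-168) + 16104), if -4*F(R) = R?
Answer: 17869/48444 ≈ 0.36886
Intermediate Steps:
A(u) = 114 + 2*u² (A(u) = (u² + u²) + 114 = 2*u² + 114 = 114 + 2*u²)
F(R) = -R/4
(26753 + F(-202))/(A(-168) + 16104) = (26753 - ¼*(-202))/((114 + 2*(-168)²) + 16104) = (26753 + 101/2)/((114 + 2*28224) + 16104) = 53607/(2*((114 + 56448) + 16104)) = 53607/(2*(56562 + 16104)) = (53607/2)/72666 = (53607/2)*(1/72666) = 17869/48444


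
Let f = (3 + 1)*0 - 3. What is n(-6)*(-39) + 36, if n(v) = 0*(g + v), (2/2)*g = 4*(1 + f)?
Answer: 36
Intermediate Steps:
f = -3 (f = 4*0 - 3 = 0 - 3 = -3)
g = -8 (g = 4*(1 - 3) = 4*(-2) = -8)
n(v) = 0 (n(v) = 0*(-8 + v) = 0)
n(-6)*(-39) + 36 = 0*(-39) + 36 = 0 + 36 = 36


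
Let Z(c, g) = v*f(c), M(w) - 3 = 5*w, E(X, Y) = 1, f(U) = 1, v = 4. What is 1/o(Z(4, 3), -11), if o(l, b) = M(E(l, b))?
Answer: 1/8 ≈ 0.12500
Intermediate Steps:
M(w) = 3 + 5*w
Z(c, g) = 4 (Z(c, g) = 4*1 = 4)
o(l, b) = 8 (o(l, b) = 3 + 5*1 = 3 + 5 = 8)
1/o(Z(4, 3), -11) = 1/8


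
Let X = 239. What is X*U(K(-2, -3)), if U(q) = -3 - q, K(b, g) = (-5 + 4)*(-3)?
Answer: -1434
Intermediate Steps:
K(b, g) = 3 (K(b, g) = -1*(-3) = 3)
X*U(K(-2, -3)) = 239*(-3 - 1*3) = 239*(-3 - 3) = 239*(-6) = -1434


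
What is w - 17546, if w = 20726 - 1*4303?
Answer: -1123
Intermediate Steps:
w = 16423 (w = 20726 - 4303 = 16423)
w - 17546 = 16423 - 17546 = -1123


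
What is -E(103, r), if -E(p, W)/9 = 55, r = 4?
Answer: 495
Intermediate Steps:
E(p, W) = -495 (E(p, W) = -9*55 = -495)
-E(103, r) = -1*(-495) = 495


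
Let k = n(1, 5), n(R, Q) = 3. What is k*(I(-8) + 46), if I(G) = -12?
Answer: 102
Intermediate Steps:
k = 3
k*(I(-8) + 46) = 3*(-12 + 46) = 3*34 = 102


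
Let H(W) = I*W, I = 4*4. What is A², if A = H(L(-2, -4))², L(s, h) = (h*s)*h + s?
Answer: 87578116096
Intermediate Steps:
L(s, h) = s + s*h² (L(s, h) = s*h² + s = s + s*h²)
I = 16
H(W) = 16*W
A = 295936 (A = (16*(-2*(1 + (-4)²)))² = (16*(-2*(1 + 16)))² = (16*(-2*17))² = (16*(-34))² = (-544)² = 295936)
A² = 295936² = 87578116096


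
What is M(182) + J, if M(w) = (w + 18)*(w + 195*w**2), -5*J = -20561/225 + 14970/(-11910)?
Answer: 576982518924992/446625 ≈ 1.2919e+9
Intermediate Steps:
J = 8274992/446625 (J = -(-20561/225 + 14970/(-11910))/5 = -(-20561*1/225 + 14970*(-1/11910))/5 = -(-20561/225 - 499/397)/5 = -1/5*(-8274992/89325) = 8274992/446625 ≈ 18.528)
M(w) = (18 + w)*(w + 195*w**2)
M(182) + J = 182*(18 + 195*182**2 + 3511*182) + 8274992/446625 = 182*(18 + 195*33124 + 639002) + 8274992/446625 = 182*(18 + 6459180 + 639002) + 8274992/446625 = 182*7098200 + 8274992/446625 = 1291872400 + 8274992/446625 = 576982518924992/446625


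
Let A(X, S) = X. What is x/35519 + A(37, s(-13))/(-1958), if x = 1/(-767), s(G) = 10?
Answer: -91635969/4849266994 ≈ -0.018897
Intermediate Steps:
x = -1/767 ≈ -0.0013038
x/35519 + A(37, s(-13))/(-1958) = -1/767/35519 + 37/(-1958) = -1/767*1/35519 + 37*(-1/1958) = -1/27243073 - 37/1958 = -91635969/4849266994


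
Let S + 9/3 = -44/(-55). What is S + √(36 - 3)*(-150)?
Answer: -11/5 - 150*√33 ≈ -863.88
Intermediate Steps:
S = -11/5 (S = -3 - 44/(-55) = -3 - 44*(-1/55) = -3 + ⅘ = -11/5 ≈ -2.2000)
S + √(36 - 3)*(-150) = -11/5 + √(36 - 3)*(-150) = -11/5 + √33*(-150) = -11/5 - 150*√33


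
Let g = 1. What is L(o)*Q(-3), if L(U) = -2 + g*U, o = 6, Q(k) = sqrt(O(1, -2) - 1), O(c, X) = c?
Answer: 0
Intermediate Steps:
Q(k) = 0 (Q(k) = sqrt(1 - 1) = sqrt(0) = 0)
L(U) = -2 + U (L(U) = -2 + 1*U = -2 + U)
L(o)*Q(-3) = (-2 + 6)*0 = 4*0 = 0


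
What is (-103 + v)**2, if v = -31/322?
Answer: 1102040809/103684 ≈ 10629.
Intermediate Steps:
v = -31/322 (v = -31*1/322 = -31/322 ≈ -0.096273)
(-103 + v)**2 = (-103 - 31/322)**2 = (-33197/322)**2 = 1102040809/103684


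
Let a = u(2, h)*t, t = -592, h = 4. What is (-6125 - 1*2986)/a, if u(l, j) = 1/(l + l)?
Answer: 9111/148 ≈ 61.561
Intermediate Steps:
u(l, j) = 1/(2*l)
a = -148 (a = ((½)/2)*(-592) = ((½)*(½))*(-592) = (¼)*(-592) = -148)
(-6125 - 1*2986)/a = (-6125 - 1*2986)/(-148) = (-6125 - 2986)*(-1/148) = -9111*(-1/148) = 9111/148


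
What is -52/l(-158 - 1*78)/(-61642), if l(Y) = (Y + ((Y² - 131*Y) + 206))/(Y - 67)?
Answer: -3939/1334271911 ≈ -2.9522e-6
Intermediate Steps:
l(Y) = (206 + Y² - 130*Y)/(-67 + Y) (l(Y) = (Y + (206 + Y² - 131*Y))/(-67 + Y) = (206 + Y² - 130*Y)/(-67 + Y))
-52/l(-158 - 1*78)/(-61642) = -52*(-67 + (-158 - 1*78))/(206 + (-158 - 1*78)² - 130*(-158 - 1*78))/(-61642) = -52*(-67 + (-158 - 78))/(206 + (-158 - 78)² - 130*(-158 - 78))*(-1/61642) = -52*(-67 - 236)/(206 + (-236)² - 130*(-236))*(-1/61642) = -52*(-303/(206 + 55696 + 30680))*(-1/61642) = -52/((-1/303*86582))*(-1/61642) = -52/(-86582/303)*(-1/61642) = -52*(-303/86582)*(-1/61642) = (7878/43291)*(-1/61642) = -3939/1334271911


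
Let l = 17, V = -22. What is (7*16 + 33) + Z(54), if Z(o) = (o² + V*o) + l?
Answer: 1890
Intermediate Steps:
Z(o) = 17 + o² - 22*o (Z(o) = (o² - 22*o) + 17 = 17 + o² - 22*o)
(7*16 + 33) + Z(54) = (7*16 + 33) + (17 + 54² - 22*54) = (112 + 33) + (17 + 2916 - 1188) = 145 + 1745 = 1890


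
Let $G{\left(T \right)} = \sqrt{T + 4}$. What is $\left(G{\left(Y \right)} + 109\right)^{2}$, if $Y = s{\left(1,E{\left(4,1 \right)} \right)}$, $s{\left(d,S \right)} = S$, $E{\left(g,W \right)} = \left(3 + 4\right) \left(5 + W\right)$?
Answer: $\left(109 + \sqrt{46}\right)^{2} \approx 13406.0$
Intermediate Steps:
$E{\left(g,W \right)} = 35 + 7 W$ ($E{\left(g,W \right)} = 7 \left(5 + W\right) = 35 + 7 W$)
$Y = 42$ ($Y = 35 + 7 \cdot 1 = 35 + 7 = 42$)
$G{\left(T \right)} = \sqrt{4 + T}$
$\left(G{\left(Y \right)} + 109\right)^{2} = \left(\sqrt{4 + 42} + 109\right)^{2} = \left(\sqrt{46} + 109\right)^{2} = \left(109 + \sqrt{46}\right)^{2}$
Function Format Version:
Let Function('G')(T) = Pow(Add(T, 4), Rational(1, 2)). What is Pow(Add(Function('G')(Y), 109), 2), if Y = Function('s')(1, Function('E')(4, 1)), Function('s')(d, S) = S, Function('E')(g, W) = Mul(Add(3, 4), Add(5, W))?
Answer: Pow(Add(109, Pow(46, Rational(1, 2))), 2) ≈ 13406.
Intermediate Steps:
Function('E')(g, W) = Add(35, Mul(7, W)) (Function('E')(g, W) = Mul(7, Add(5, W)) = Add(35, Mul(7, W)))
Y = 42 (Y = Add(35, Mul(7, 1)) = Add(35, 7) = 42)
Function('G')(T) = Pow(Add(4, T), Rational(1, 2))
Pow(Add(Function('G')(Y), 109), 2) = Pow(Add(Pow(Add(4, 42), Rational(1, 2)), 109), 2) = Pow(Add(Pow(46, Rational(1, 2)), 109), 2) = Pow(Add(109, Pow(46, Rational(1, 2))), 2)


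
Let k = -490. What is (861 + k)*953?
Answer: 353563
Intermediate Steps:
(861 + k)*953 = (861 - 490)*953 = 371*953 = 353563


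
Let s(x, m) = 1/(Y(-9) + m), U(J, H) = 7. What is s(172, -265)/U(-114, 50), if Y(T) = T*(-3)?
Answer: -1/1666 ≈ -0.00060024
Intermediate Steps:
Y(T) = -3*T
s(x, m) = 1/(27 + m) (s(x, m) = 1/(-3*(-9) + m) = 1/(27 + m))
s(172, -265)/U(-114, 50) = 1/((27 - 265)*7) = (⅐)/(-238) = -1/238*⅐ = -1/1666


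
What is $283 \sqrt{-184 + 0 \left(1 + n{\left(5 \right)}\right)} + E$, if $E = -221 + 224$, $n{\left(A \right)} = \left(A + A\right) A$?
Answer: $3 + 566 i \sqrt{46} \approx 3.0 + 3838.8 i$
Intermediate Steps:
$n{\left(A \right)} = 2 A^{2}$ ($n{\left(A \right)} = 2 A A = 2 A^{2}$)
$E = 3$
$283 \sqrt{-184 + 0 \left(1 + n{\left(5 \right)}\right)} + E = 283 \sqrt{-184 + 0 \left(1 + 2 \cdot 5^{2}\right)} + 3 = 283 \sqrt{-184 + 0 \left(1 + 2 \cdot 25\right)} + 3 = 283 \sqrt{-184 + 0 \left(1 + 50\right)} + 3 = 283 \sqrt{-184 + 0 \cdot 51} + 3 = 283 \sqrt{-184 + 0} + 3 = 283 \sqrt{-184} + 3 = 283 \cdot 2 i \sqrt{46} + 3 = 566 i \sqrt{46} + 3 = 3 + 566 i \sqrt{46}$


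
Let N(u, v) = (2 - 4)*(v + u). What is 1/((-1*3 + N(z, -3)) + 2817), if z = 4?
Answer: 1/2812 ≈ 0.00035562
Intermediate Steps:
N(u, v) = -2*u - 2*v (N(u, v) = -2*(u + v) = -2*u - 2*v)
1/((-1*3 + N(z, -3)) + 2817) = 1/((-1*3 + (-2*4 - 2*(-3))) + 2817) = 1/((-3 + (-8 + 6)) + 2817) = 1/((-3 - 2) + 2817) = 1/(-5 + 2817) = 1/2812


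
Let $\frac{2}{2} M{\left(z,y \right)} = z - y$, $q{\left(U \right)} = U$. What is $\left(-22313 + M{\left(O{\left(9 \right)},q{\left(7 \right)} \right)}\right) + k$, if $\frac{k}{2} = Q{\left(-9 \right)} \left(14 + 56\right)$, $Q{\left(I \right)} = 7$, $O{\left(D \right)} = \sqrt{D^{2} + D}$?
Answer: $-21340 + 3 \sqrt{10} \approx -21331.0$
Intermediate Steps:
$O{\left(D \right)} = \sqrt{D + D^{2}}$
$M{\left(z,y \right)} = z - y$
$k = 980$ ($k = 2 \cdot 7 \left(14 + 56\right) = 2 \cdot 7 \cdot 70 = 2 \cdot 490 = 980$)
$\left(-22313 + M{\left(O{\left(9 \right)},q{\left(7 \right)} \right)}\right) + k = \left(-22313 + \left(\sqrt{9 \left(1 + 9\right)} - 7\right)\right) + 980 = \left(-22313 - \left(7 - \sqrt{9 \cdot 10}\right)\right) + 980 = \left(-22313 - \left(7 - \sqrt{90}\right)\right) + 980 = \left(-22313 - \left(7 - 3 \sqrt{10}\right)\right) + 980 = \left(-22320 + 3 \sqrt{10}\right) + 980 = -21340 + 3 \sqrt{10}$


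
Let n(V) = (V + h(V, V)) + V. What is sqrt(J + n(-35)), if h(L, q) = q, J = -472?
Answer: I*sqrt(577) ≈ 24.021*I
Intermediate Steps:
n(V) = 3*V (n(V) = (V + V) + V = 2*V + V = 3*V)
sqrt(J + n(-35)) = sqrt(-472 + 3*(-35)) = sqrt(-472 - 105) = sqrt(-577) = I*sqrt(577)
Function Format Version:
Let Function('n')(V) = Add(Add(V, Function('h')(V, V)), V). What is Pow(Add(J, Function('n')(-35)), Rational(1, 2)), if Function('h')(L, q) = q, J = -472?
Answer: Mul(I, Pow(577, Rational(1, 2))) ≈ Mul(24.021, I)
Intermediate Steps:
Function('n')(V) = Mul(3, V) (Function('n')(V) = Add(Add(V, V), V) = Add(Mul(2, V), V) = Mul(3, V))
Pow(Add(J, Function('n')(-35)), Rational(1, 2)) = Pow(Add(-472, Mul(3, -35)), Rational(1, 2)) = Pow(Add(-472, -105), Rational(1, 2)) = Pow(-577, Rational(1, 2)) = Mul(I, Pow(577, Rational(1, 2)))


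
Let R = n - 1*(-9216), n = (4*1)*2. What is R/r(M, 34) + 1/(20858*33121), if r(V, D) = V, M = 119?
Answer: 6372288033351/82209700342 ≈ 77.513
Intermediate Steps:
n = 8 (n = 4*2 = 8)
R = 9224 (R = 8 - 1*(-9216) = 8 + 9216 = 9224)
R/r(M, 34) + 1/(20858*33121) = 9224/119 + 1/(20858*33121) = 9224*(1/119) + (1/20858)*(1/33121) = 9224/119 + 1/690837818 = 6372288033351/82209700342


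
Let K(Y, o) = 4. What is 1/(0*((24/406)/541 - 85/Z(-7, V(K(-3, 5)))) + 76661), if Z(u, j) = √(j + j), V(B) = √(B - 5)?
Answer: 1/76661 ≈ 1.3044e-5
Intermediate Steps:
V(B) = √(-5 + B)
Z(u, j) = √2*√j (Z(u, j) = √(2*j) = √2*√j)
1/(0*((24/406)/541 - 85/Z(-7, V(K(-3, 5)))) + 76661) = 1/(0*((24/406)/541 - 85*√2/(2*(-5 + 4)^(¼))) + 76661) = 1/(0*((24*(1/406))*(1/541) - 85*(-(-1)^(¾)*√2/2)) + 76661) = 1/(0*((12/203)*(1/541) - 85*(-√2*I^(3/2)/2)) + 76661) = 1/(0*(12/109823 - (-85)*√2*I^(3/2)/2) + 76661) = 1/(0*(12/109823 + 85*√2*I^(3/2)/2) + 76661) = 1/(0 + 76661) = 1/76661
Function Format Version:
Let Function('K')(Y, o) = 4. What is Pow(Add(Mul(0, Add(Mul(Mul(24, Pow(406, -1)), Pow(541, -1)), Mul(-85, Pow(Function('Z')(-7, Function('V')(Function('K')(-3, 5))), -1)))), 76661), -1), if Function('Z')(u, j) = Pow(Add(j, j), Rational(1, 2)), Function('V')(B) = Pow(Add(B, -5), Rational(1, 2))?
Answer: Rational(1, 76661) ≈ 1.3044e-5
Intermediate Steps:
Function('V')(B) = Pow(Add(-5, B), Rational(1, 2))
Function('Z')(u, j) = Mul(Pow(2, Rational(1, 2)), Pow(j, Rational(1, 2))) (Function('Z')(u, j) = Pow(Mul(2, j), Rational(1, 2)) = Mul(Pow(2, Rational(1, 2)), Pow(j, Rational(1, 2))))
Pow(Add(Mul(0, Add(Mul(Mul(24, Pow(406, -1)), Pow(541, -1)), Mul(-85, Pow(Function('Z')(-7, Function('V')(Function('K')(-3, 5))), -1)))), 76661), -1) = Pow(Add(Mul(0, Add(Mul(Mul(24, Pow(406, -1)), Pow(541, -1)), Mul(-85, Pow(Mul(Pow(2, Rational(1, 2)), Pow(Pow(Add(-5, 4), Rational(1, 2)), Rational(1, 2))), -1)))), 76661), -1) = Pow(Add(Mul(0, Add(Mul(Mul(24, Rational(1, 406)), Rational(1, 541)), Mul(-85, Pow(Mul(Pow(2, Rational(1, 2)), Pow(Pow(-1, Rational(1, 2)), Rational(1, 2))), -1)))), 76661), -1) = Pow(Add(Mul(0, Add(Mul(Rational(12, 203), Rational(1, 541)), Mul(-85, Pow(Mul(Pow(2, Rational(1, 2)), Pow(I, Rational(1, 2))), -1)))), 76661), -1) = Pow(Add(Mul(0, Add(Rational(12, 109823), Mul(-85, Mul(Rational(-1, 2), Pow(2, Rational(1, 2)), Pow(I, Rational(3, 2)))))), 76661), -1) = Pow(Add(Mul(0, Add(Rational(12, 109823), Mul(Rational(85, 2), Pow(2, Rational(1, 2)), Pow(I, Rational(3, 2))))), 76661), -1) = Pow(Add(0, 76661), -1) = Pow(76661, -1) = Rational(1, 76661)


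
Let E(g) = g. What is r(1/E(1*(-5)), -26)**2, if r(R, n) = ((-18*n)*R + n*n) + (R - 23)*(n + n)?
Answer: 79995136/25 ≈ 3.1998e+6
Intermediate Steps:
r(R, n) = n**2 - 18*R*n + 2*n*(-23 + R) (r(R, n) = (-18*R*n + n**2) + (-23 + R)*(2*n) = (n**2 - 18*R*n) + 2*n*(-23 + R) = n**2 - 18*R*n + 2*n*(-23 + R))
r(1/E(1*(-5)), -26)**2 = (-26*(-46 - 26 - 16/(1*(-5))))**2 = (-26*(-46 - 26 - 16/(-5)))**2 = (-26*(-46 - 26 - 16*(-1)/5))**2 = (-26*(-46 - 26 - 16*(-1/5)))**2 = (-26*(-46 - 26 + 16/5))**2 = (-26*(-344/5))**2 = (8944/5)**2 = 79995136/25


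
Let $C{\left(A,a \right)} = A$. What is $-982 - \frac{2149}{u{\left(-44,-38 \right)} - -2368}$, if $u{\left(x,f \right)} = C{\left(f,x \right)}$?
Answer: $- \frac{2290209}{2330} \approx -982.92$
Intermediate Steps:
$u{\left(x,f \right)} = f$
$-982 - \frac{2149}{u{\left(-44,-38 \right)} - -2368} = -982 - \frac{2149}{-38 - -2368} = -982 - \frac{2149}{-38 + 2368} = -982 - \frac{2149}{2330} = - \frac{2290209}{2330}$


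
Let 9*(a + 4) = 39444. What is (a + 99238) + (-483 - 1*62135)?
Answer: 122996/3 ≈ 40999.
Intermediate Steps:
a = 13136/3 (a = -4 + (⅑)*39444 = -4 + 13148/3 = 13136/3 ≈ 4378.7)
(a + 99238) + (-483 - 1*62135) = (13136/3 + 99238) + (-483 - 1*62135) = 310850/3 + (-483 - 62135) = 310850/3 - 62618 = 122996/3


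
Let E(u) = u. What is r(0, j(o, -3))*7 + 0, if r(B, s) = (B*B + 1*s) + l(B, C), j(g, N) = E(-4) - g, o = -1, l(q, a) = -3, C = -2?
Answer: -42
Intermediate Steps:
j(g, N) = -4 - g
r(B, s) = -3 + s + B² (r(B, s) = (B*B + 1*s) - 3 = (B² + s) - 3 = (s + B²) - 3 = -3 + s + B²)
r(0, j(o, -3))*7 + 0 = (-3 + (-4 - 1*(-1)) + 0²)*7 + 0 = (-3 + (-4 + 1) + 0)*7 + 0 = (-3 - 3 + 0)*7 + 0 = -6*7 + 0 = -42 + 0 = -42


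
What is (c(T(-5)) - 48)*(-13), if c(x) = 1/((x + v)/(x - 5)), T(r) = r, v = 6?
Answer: 754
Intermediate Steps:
c(x) = (-5 + x)/(6 + x) (c(x) = 1/((x + 6)/(x - 5)) = 1/((6 + x)/(-5 + x)) = (-5 + x)/(6 + x))
(c(T(-5)) - 48)*(-13) = ((-5 - 5)/(6 - 5) - 48)*(-13) = (-10/1 - 48)*(-13) = (1*(-10) - 48)*(-13) = (-10 - 48)*(-13) = -58*(-13) = 754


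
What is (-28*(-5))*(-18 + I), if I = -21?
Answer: -5460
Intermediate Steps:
(-28*(-5))*(-18 + I) = (-28*(-5))*(-18 - 21) = 140*(-39) = -5460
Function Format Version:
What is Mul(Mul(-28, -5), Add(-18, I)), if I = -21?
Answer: -5460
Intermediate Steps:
Mul(Mul(-28, -5), Add(-18, I)) = Mul(Mul(-28, -5), Add(-18, -21)) = Mul(140, -39) = -5460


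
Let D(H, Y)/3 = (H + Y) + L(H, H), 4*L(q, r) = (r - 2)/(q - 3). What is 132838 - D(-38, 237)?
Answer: 5421851/41 ≈ 1.3224e+5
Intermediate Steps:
L(q, r) = (-2 + r)/(4*(-3 + q)) (L(q, r) = ((r - 2)/(q - 3))/4 = ((-2 + r)/(-3 + q))/4 = (-2 + r)/(4*(-3 + q)))
D(H, Y) = 3*H + 3*Y + 3*(-2 + H)/(4*(-3 + H)) (D(H, Y) = 3*((H + Y) + (-2 + H)/(4*(-3 + H))) = 3*(H + Y + (-2 + H)/(4*(-3 + H))) = 3*H + 3*Y + 3*(-2 + H)/(4*(-3 + H)))
132838 - D(-38, 237) = 132838 - 3*(-2 - 38 + 4*(-3 - 38)*(-38 + 237))/(4*(-3 - 38)) = 132838 - 3*(-2 - 38 + 4*(-41)*199)/(4*(-41)) = 132838 - 3*(-1)*(-2 - 38 - 32636)/(4*41) = 132838 - 3*(-1)*(-32676)/(4*41) = 132838 - 1*24507/41 = 132838 - 24507/41 = 5421851/41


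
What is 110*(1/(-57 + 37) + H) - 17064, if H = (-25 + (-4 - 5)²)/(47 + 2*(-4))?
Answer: -1319101/78 ≈ -16912.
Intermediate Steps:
H = 56/39 (H = (-25 + (-9)²)/(47 - 8) = (-25 + 81)/39 = 56*(1/39) = 56/39 ≈ 1.4359)
110*(1/(-57 + 37) + H) - 17064 = 110*(1/(-57 + 37) + 56/39) - 17064 = 110*(1/(-20) + 56/39) - 17064 = 110*(-1/20 + 56/39) - 17064 = 110*(1081/780) - 17064 = 11891/78 - 17064 = -1319101/78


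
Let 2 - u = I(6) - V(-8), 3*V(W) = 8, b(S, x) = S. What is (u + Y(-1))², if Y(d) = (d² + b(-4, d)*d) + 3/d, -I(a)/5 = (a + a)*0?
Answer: 400/9 ≈ 44.444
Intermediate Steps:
V(W) = 8/3 (V(W) = (⅓)*8 = 8/3)
I(a) = 0 (I(a) = -5*(a + a)*0 = -5*2*a*0 = -5*0 = 0)
u = 14/3 (u = 2 - (0 - 1*8/3) = 2 - (0 - 8/3) = 2 - 1*(-8/3) = 2 + 8/3 = 14/3 ≈ 4.6667)
Y(d) = d² - 4*d + 3/d (Y(d) = (d² - 4*d) + 3/d = d² - 4*d + 3/d)
(u + Y(-1))² = (14/3 + (3 + (-1)²*(-4 - 1))/(-1))² = (14/3 - (3 + 1*(-5)))² = (14/3 - (3 - 5))² = (14/3 - 1*(-2))² = (14/3 + 2)² = (20/3)² = 400/9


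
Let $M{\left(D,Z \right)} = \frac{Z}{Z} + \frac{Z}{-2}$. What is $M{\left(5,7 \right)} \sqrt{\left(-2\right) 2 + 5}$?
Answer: $- \frac{5}{2} \approx -2.5$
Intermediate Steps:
$M{\left(D,Z \right)} = 1 - \frac{Z}{2}$ ($M{\left(D,Z \right)} = 1 + Z \left(- \frac{1}{2}\right) = 1 - \frac{Z}{2}$)
$M{\left(5,7 \right)} \sqrt{\left(-2\right) 2 + 5} = \left(1 - \frac{7}{2}\right) \sqrt{\left(-2\right) 2 + 5} = \left(1 - \frac{7}{2}\right) \sqrt{-4 + 5} = - \frac{5 \sqrt{1}}{2} = \left(- \frac{5}{2}\right) 1 = - \frac{5}{2}$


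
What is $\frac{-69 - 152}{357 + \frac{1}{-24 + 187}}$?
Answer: $- \frac{36023}{58192} \approx -0.61904$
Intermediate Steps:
$\frac{-69 - 152}{357 + \frac{1}{-24 + 187}} = - \frac{221}{357 + \frac{1}{163}} = - \frac{221}{\frac{58192}{163}} = \left(-221\right) \frac{163}{58192} = - \frac{36023}{58192}$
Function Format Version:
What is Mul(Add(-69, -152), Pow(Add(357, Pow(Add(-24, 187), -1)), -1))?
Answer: Rational(-36023, 58192) ≈ -0.61904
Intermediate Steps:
Mul(Add(-69, -152), Pow(Add(357, Pow(Add(-24, 187), -1)), -1)) = Mul(-221, Pow(Add(357, Pow(163, -1)), -1)) = Mul(-221, Pow(Add(357, Rational(1, 163)), -1)) = Mul(-221, Pow(Rational(58192, 163), -1)) = Mul(-221, Rational(163, 58192)) = Rational(-36023, 58192)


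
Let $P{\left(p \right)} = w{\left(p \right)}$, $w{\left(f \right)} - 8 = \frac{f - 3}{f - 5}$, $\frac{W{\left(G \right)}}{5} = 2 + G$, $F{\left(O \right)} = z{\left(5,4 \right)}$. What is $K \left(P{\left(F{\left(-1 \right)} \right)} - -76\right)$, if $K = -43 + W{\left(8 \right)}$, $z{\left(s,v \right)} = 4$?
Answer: $581$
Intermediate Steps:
$F{\left(O \right)} = 4$
$W{\left(G \right)} = 10 + 5 G$ ($W{\left(G \right)} = 5 \left(2 + G\right) = 10 + 5 G$)
$w{\left(f \right)} = 8 + \frac{-3 + f}{-5 + f}$ ($w{\left(f \right)} = 8 + \frac{f - 3}{f - 5} = 8 + \frac{-3 + f}{-5 + f}$)
$P{\left(p \right)} = \frac{-43 + 9 p}{-5 + p}$
$K = 7$ ($K = -43 + \left(10 + 5 \cdot 8\right) = -43 + \left(10 + 40\right) = -43 + 50 = 7$)
$K \left(P{\left(F{\left(-1 \right)} \right)} - -76\right) = 7 \left(\frac{-43 + 9 \cdot 4}{-5 + 4} - -76\right) = 7 \left(\frac{-43 + 36}{-1} + 76\right) = 7 \left(\left(-1\right) \left(-7\right) + 76\right) = 7 \left(7 + 76\right) = 7 \cdot 83 = 581$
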